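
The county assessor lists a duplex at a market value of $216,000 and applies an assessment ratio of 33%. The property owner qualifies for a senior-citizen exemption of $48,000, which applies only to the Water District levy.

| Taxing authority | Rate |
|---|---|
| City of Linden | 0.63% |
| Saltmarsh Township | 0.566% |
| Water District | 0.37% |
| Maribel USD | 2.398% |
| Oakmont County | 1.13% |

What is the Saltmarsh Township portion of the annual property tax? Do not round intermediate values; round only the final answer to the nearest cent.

$403.44

Assessed value = $216,000 × 0.33 = $71,280
Saltmarsh Township taxable value = $71,280 (exemption does not apply)
Saltmarsh Township levy = $71,280 × 0.00566 = $403.4448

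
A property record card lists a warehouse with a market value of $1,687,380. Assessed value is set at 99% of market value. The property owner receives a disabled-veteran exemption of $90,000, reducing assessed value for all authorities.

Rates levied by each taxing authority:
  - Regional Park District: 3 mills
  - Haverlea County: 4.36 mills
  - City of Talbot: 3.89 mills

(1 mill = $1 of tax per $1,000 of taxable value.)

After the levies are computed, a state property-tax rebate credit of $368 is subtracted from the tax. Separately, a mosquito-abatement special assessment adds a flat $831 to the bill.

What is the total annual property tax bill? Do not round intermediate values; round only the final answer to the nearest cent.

Assessed value = $1,687,380 × 0.99 = $1,670,506.2
Taxable value = $1,670,506.2 − $90,000 = $1,580,506.2
Regional Park District: $1,580,506.2 × 0.003 = $4,741.5186
Haverlea County: $1,580,506.2 × 0.00436 = $6,891.007032
City of Talbot: $1,580,506.2 × 0.00389 = $6,148.169118
Levies subtotal = $17,780.69475
After credit = $17,780.69475 − $368 = $17,412.69475
Total = $17,412.69475 + $831 = $18,243.69475

$18,243.69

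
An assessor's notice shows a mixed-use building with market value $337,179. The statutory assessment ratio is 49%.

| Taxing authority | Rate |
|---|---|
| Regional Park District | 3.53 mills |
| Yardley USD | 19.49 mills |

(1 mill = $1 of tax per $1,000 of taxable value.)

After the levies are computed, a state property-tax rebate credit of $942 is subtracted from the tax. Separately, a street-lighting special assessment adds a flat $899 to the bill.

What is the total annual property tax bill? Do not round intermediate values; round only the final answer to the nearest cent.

$3,760.31

Assessed value = $337,179 × 0.49 = $165,217.71
Regional Park District: $165,217.71 × 0.00353 = $583.2185163
Yardley USD: $165,217.71 × 0.01949 = $3,220.0931679
Levies subtotal = $3,803.3116842
After credit = $3,803.3116842 − $942 = $2,861.3116842
Total = $2,861.3116842 + $899 = $3,760.3116842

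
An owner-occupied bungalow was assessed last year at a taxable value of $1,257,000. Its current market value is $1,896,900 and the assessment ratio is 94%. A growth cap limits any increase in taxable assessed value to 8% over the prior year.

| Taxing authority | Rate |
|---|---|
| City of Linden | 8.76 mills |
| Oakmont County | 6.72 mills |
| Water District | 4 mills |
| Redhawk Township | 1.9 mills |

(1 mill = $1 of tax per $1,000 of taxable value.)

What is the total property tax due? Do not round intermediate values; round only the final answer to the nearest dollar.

Uncapped assessed value = $1,896,900 × 0.94 = $1,783,086
Cap limit = $1,257,000 × 1.08 = $1,357,560
Taxable assessed value = min($1,783,086, $1,357,560) = $1,357,560 (cap binds)
City of Linden: $1,357,560 × 0.00876 = $11,892.2256
Oakmont County: $1,357,560 × 0.00672 = $9,122.8032
Water District: $1,357,560 × 0.004 = $5,430.24
Redhawk Township: $1,357,560 × 0.0019 = $2,579.364
Total = $29,024.6328

$29,025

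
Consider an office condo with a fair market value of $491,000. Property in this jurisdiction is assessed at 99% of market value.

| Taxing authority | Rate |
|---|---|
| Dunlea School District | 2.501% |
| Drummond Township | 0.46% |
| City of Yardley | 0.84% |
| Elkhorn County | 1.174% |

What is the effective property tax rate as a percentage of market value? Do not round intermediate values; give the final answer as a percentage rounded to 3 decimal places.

Assessed value = $491,000 × 0.99 = $486,090
Dunlea School District: $486,090 × 0.02501 = $12,157.1109
Drummond Township: $486,090 × 0.0046 = $2,236.014
City of Yardley: $486,090 × 0.0084 = $4,083.156
Elkhorn County: $486,090 × 0.01174 = $5,706.6966
Total tax = $24,182.9775
Effective rate = $24,182.9775 ÷ $491,000 = 4.925% of market value

4.925%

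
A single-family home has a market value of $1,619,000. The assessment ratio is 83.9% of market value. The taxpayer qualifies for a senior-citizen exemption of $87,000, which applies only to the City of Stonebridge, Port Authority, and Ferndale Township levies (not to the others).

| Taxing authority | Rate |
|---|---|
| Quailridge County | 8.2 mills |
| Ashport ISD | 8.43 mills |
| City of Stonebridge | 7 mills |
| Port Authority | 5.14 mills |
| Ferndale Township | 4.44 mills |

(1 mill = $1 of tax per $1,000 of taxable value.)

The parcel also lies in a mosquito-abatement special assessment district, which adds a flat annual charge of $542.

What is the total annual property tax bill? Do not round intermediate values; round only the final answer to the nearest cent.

Assessed value = $1,619,000 × 0.839 = $1,358,341
Quailridge County: $1,358,341 × 0.0082 = $11,138.3962
Ashport ISD: $1,358,341 × 0.00843 = $11,450.81463
City of Stonebridge: ($1,358,341 − $87,000) × 0.007 = $1,271,341 × 0.007 = $8,899.387
Port Authority: ($1,358,341 − $87,000) × 0.00514 = $1,271,341 × 0.00514 = $6,534.69274
Ferndale Township: ($1,358,341 − $87,000) × 0.00444 = $1,271,341 × 0.00444 = $5,644.75404
Levies subtotal = $43,668.04461
Total = $43,668.04461 + $542 = $44,210.04461

$44,210.04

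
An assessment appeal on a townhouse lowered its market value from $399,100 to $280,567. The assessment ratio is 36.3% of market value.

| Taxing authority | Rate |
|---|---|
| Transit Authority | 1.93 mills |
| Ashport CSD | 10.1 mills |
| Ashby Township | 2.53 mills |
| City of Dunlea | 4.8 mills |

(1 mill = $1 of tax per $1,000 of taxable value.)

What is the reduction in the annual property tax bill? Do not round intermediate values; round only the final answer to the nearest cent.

Old assessed value = $399,100 × 0.363 = $144,873.3
New assessed value = $280,567 × 0.363 = $101,845.821
Combined rate = 0.00193 + 0.0101 + 0.00253 + 0.0048 = 0.01936
Old tax = $144,873.3 × 0.01936 = $2,804.747088
New tax = $101,845.821 × 0.01936 = $1,971.73509456
Reduction = $2,804.747088 − $1,971.73509456 = $833.01199344

$833.01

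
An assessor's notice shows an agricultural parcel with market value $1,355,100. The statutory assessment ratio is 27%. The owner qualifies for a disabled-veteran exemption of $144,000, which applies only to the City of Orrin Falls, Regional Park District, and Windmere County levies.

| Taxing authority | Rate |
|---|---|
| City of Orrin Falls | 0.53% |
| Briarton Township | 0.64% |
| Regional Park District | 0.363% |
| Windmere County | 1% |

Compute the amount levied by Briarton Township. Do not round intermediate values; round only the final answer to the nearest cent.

$2,341.61

Assessed value = $1,355,100 × 0.27 = $365,877
Briarton Township taxable value = $365,877 (exemption does not apply)
Briarton Township levy = $365,877 × 0.0064 = $2,341.6128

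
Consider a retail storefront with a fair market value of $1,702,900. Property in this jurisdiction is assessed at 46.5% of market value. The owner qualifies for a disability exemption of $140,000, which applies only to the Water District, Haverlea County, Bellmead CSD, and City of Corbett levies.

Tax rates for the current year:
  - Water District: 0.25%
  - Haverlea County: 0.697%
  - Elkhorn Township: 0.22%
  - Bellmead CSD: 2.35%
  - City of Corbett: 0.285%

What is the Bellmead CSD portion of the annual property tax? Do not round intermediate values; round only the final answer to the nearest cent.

Assessed value = $1,702,900 × 0.465 = $791,848.5
Bellmead CSD taxable value = $791,848.5 − $140,000 = $651,848.5
Bellmead CSD levy = $651,848.5 × 0.0235 = $15,318.43975

$15,318.44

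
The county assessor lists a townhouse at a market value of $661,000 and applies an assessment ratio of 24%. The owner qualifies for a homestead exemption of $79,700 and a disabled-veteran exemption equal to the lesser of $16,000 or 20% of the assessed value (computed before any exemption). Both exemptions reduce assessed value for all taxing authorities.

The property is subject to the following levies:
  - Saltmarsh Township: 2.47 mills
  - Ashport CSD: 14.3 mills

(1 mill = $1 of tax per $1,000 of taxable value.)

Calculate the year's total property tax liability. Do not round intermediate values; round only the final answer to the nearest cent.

Assessed value = $661,000 × 0.24 = $158,640
Disabled-veteran exemption = min($16,000, 20% × $158,640) = min($16,000, $31,728) = $16,000 (dollar cap binds)
Taxable value = $158,640 − $79,700 − $16,000 = $62,940
Saltmarsh Township: $62,940 × 0.00247 = $155.4618
Ashport CSD: $62,940 × 0.0143 = $900.042
Total = $1,055.5038

$1,055.50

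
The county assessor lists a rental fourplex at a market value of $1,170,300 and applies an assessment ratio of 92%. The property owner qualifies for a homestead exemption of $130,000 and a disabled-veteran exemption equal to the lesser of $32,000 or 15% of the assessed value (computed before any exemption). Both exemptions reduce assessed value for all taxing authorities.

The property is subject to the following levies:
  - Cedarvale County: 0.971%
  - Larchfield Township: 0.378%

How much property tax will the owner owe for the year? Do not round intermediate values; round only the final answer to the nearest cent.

Assessed value = $1,170,300 × 0.92 = $1,076,676
Disabled-veteran exemption = min($32,000, 15% × $1,076,676) = min($32,000, $161,501.4) = $32,000 (dollar cap binds)
Taxable value = $1,076,676 − $130,000 − $32,000 = $914,676
Cedarvale County: $914,676 × 0.00971 = $8,881.50396
Larchfield Township: $914,676 × 0.00378 = $3,457.47528
Total = $12,338.97924

$12,338.98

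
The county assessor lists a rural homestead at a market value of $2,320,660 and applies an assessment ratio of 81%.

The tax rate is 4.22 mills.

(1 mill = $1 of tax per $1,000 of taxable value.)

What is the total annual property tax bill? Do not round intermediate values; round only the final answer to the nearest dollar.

Assessed value = $2,320,660 × 0.81 = $1,879,734.6
Tax = $1,879,734.6 × 0.00422 = $7,932.480012

$7,932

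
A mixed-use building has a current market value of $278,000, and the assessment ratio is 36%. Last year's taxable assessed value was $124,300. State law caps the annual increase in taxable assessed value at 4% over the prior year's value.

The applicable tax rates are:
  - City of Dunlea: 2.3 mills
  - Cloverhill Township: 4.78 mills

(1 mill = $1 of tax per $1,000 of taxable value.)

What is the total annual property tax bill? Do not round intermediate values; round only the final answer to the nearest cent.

Uncapped assessed value = $278,000 × 0.36 = $100,080
Cap limit = $124,300 × 1.04 = $129,272
Taxable assessed value = min($100,080, $129,272) = $100,080 (cap does not bind)
City of Dunlea: $100,080 × 0.0023 = $230.184
Cloverhill Township: $100,080 × 0.00478 = $478.3824
Total = $708.5664

$708.57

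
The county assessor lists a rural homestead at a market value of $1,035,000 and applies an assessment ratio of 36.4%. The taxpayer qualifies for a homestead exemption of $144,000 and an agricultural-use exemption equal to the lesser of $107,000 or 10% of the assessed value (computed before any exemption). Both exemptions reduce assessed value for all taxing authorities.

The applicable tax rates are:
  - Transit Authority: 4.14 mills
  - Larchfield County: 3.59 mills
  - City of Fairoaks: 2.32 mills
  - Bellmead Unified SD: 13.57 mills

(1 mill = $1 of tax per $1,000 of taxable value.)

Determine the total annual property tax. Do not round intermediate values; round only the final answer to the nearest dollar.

$4,607

Assessed value = $1,035,000 × 0.364 = $376,740
Agricultural-use exemption = min($107,000, 10% × $376,740) = min($107,000, $37,674) = $37,674 (percentage binds)
Taxable value = $376,740 − $144,000 − $37,674 = $195,066
Transit Authority: $195,066 × 0.00414 = $807.57324
Larchfield County: $195,066 × 0.00359 = $700.28694
City of Fairoaks: $195,066 × 0.00232 = $452.55312
Bellmead Unified SD: $195,066 × 0.01357 = $2,647.04562
Total = $4,607.45892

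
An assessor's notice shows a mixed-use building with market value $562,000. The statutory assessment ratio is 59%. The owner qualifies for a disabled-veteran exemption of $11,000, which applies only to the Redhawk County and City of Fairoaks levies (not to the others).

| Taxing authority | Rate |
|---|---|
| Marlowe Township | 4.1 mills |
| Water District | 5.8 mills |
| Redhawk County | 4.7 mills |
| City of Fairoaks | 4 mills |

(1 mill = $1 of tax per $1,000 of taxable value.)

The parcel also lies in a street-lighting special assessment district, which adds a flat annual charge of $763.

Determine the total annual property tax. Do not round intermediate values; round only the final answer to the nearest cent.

Assessed value = $562,000 × 0.59 = $331,580
Marlowe Township: $331,580 × 0.0041 = $1,359.478
Water District: $331,580 × 0.0058 = $1,923.164
Redhawk County: ($331,580 − $11,000) × 0.0047 = $320,580 × 0.0047 = $1,506.726
City of Fairoaks: ($331,580 − $11,000) × 0.004 = $320,580 × 0.004 = $1,282.32
Levies subtotal = $6,071.688
Total = $6,071.688 + $763 = $6,834.688

$6,834.69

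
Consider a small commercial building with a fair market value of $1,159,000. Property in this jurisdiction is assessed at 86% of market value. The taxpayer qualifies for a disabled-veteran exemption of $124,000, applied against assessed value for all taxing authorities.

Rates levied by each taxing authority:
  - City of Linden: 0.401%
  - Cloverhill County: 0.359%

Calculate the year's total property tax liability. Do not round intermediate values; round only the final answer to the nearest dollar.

Assessed value = $1,159,000 × 0.86 = $996,740
Taxable value = $996,740 − $124,000 = $872,740
City of Linden: $872,740 × 0.00401 = $3,499.6874
Cloverhill County: $872,740 × 0.00359 = $3,133.1366
Total = $3,499.6874 + $3,133.1366 = $6,632.824

$6,633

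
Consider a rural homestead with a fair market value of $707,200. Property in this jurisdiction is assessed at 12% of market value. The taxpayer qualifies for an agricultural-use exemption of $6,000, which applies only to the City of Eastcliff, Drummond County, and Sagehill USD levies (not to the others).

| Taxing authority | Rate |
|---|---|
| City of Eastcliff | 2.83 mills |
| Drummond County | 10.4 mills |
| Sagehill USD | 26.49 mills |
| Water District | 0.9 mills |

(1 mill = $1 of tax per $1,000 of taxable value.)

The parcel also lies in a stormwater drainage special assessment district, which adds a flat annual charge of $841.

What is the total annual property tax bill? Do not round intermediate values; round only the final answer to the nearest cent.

$4,049.86

Assessed value = $707,200 × 0.12 = $84,864
City of Eastcliff: ($84,864 − $6,000) × 0.00283 = $78,864 × 0.00283 = $223.18512
Drummond County: ($84,864 − $6,000) × 0.0104 = $78,864 × 0.0104 = $820.1856
Sagehill USD: ($84,864 − $6,000) × 0.02649 = $78,864 × 0.02649 = $2,089.10736
Water District: $84,864 × 0.0009 = $76.3776
Levies subtotal = $3,208.85568
Total = $3,208.85568 + $841 = $4,049.85568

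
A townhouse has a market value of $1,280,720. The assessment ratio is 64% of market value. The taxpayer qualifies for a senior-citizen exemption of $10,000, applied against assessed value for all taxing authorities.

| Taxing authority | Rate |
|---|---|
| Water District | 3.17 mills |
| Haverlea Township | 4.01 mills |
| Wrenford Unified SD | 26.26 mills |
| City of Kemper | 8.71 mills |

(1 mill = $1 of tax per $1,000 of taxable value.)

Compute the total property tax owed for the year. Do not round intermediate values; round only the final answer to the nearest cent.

$34,127.20

Assessed value = $1,280,720 × 0.64 = $819,660.8
Taxable value = $819,660.8 − $10,000 = $809,660.8
Water District: $809,660.8 × 0.00317 = $2,566.624736
Haverlea Township: $809,660.8 × 0.00401 = $3,246.739808
Wrenford Unified SD: $809,660.8 × 0.02626 = $21,261.692608
City of Kemper: $809,660.8 × 0.00871 = $7,052.145568
Total = $2,566.624736 + $3,246.739808 + $21,261.692608 + $7,052.145568 = $34,127.20272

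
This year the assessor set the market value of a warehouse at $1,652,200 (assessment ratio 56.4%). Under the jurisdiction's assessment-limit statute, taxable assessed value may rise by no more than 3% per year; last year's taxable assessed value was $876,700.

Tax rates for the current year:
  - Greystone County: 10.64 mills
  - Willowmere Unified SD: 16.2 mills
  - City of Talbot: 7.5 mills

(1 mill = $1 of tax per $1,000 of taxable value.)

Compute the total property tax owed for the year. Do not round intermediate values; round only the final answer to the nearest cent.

Uncapped assessed value = $1,652,200 × 0.564 = $931,840.8
Cap limit = $876,700 × 1.03 = $903,001
Taxable assessed value = min($931,840.8, $903,001) = $903,001 (cap binds)
Greystone County: $903,001 × 0.01064 = $9,607.93064
Willowmere Unified SD: $903,001 × 0.0162 = $14,628.6162
City of Talbot: $903,001 × 0.0075 = $6,772.5075
Total = $31,009.05434

$31,009.05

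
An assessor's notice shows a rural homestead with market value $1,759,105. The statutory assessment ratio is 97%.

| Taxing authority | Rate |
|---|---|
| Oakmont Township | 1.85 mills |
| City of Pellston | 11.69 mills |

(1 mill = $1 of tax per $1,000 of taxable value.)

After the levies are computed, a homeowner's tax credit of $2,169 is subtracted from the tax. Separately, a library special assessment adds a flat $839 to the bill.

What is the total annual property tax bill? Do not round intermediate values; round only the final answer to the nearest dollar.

$21,774

Assessed value = $1,759,105 × 0.97 = $1,706,331.85
Oakmont Township: $1,706,331.85 × 0.00185 = $3,156.7139225
City of Pellston: $1,706,331.85 × 0.01169 = $19,947.0193265
Levies subtotal = $23,103.733249
After credit = $23,103.733249 − $2,169 = $20,934.733249
Total = $20,934.733249 + $839 = $21,773.733249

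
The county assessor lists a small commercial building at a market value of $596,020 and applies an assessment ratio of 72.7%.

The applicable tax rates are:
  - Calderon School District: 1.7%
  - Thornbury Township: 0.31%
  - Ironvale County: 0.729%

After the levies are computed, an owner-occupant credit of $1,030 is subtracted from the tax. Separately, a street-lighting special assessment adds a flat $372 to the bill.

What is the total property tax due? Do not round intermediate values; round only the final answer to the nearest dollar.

Assessed value = $596,020 × 0.727 = $433,306.54
Calderon School District: $433,306.54 × 0.017 = $7,366.21118
Thornbury Township: $433,306.54 × 0.0031 = $1,343.250274
Ironvale County: $433,306.54 × 0.00729 = $3,158.8046766
Levies subtotal = $11,868.2661306
After credit = $11,868.2661306 − $1,030 = $10,838.2661306
Total = $10,838.2661306 + $372 = $11,210.2661306

$11,210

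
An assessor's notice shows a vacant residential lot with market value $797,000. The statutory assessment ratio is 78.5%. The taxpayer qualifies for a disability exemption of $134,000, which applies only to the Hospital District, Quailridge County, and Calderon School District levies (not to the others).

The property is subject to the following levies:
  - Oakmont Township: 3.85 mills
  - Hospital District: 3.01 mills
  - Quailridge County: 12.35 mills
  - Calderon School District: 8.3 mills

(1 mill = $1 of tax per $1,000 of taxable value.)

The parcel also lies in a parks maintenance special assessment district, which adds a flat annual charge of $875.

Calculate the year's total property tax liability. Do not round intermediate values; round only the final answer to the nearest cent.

$14,916.05

Assessed value = $797,000 × 0.785 = $625,645
Oakmont Township: $625,645 × 0.00385 = $2,408.73325
Hospital District: ($625,645 − $134,000) × 0.00301 = $491,645 × 0.00301 = $1,479.85145
Quailridge County: ($625,645 − $134,000) × 0.01235 = $491,645 × 0.01235 = $6,071.81575
Calderon School District: ($625,645 − $134,000) × 0.0083 = $491,645 × 0.0083 = $4,080.6535
Levies subtotal = $14,041.05395
Total = $14,041.05395 + $875 = $14,916.05395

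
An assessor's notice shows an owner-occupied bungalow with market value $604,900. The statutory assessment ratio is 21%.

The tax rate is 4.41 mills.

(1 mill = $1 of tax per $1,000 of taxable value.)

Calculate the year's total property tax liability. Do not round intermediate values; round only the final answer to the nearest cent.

$560.20

Assessed value = $604,900 × 0.21 = $127,029
Tax = $127,029 × 0.00441 = $560.19789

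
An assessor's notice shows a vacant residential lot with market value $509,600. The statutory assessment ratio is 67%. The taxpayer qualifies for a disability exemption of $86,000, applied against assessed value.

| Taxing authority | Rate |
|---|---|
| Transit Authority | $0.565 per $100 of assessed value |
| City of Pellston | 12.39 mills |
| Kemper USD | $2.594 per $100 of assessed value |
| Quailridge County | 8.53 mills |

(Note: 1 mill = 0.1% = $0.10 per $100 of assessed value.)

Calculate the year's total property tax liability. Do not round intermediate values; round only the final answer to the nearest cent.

Assessed value = $509,600 × 0.67 = $341,432
Taxable value = $341,432 − $86,000 = $255,432
Transit Authority: $255,432 × 0.00565 = $1,443.1908
City of Pellston: $255,432 × 0.01239 = $3,164.80248
Kemper USD: $255,432 × 0.02594 = $6,625.90608
Quailridge County: $255,432 × 0.00853 = $2,178.83496
Total = $13,412.73432

$13,412.73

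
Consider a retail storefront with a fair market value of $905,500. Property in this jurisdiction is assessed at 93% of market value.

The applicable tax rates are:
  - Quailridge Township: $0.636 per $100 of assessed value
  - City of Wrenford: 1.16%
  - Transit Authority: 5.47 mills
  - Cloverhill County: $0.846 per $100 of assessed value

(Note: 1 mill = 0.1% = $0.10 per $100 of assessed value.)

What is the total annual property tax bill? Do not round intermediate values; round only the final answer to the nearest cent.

$26,855.05

Assessed value = $905,500 × 0.93 = $842,115
Quailridge Township: $842,115 × 0.00636 = $5,355.8514
City of Wrenford: $842,115 × 0.0116 = $9,768.534
Transit Authority: $842,115 × 0.00547 = $4,606.36905
Cloverhill County: $842,115 × 0.00846 = $7,124.2929
Total = $26,855.04735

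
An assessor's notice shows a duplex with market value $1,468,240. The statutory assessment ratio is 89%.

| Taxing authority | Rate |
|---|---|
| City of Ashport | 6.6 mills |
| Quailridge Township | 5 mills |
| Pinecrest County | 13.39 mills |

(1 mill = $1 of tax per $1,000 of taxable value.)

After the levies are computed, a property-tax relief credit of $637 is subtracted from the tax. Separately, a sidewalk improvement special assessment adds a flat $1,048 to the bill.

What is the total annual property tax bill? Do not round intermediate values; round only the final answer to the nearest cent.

Assessed value = $1,468,240 × 0.89 = $1,306,733.6
City of Ashport: $1,306,733.6 × 0.0066 = $8,624.44176
Quailridge Township: $1,306,733.6 × 0.005 = $6,533.668
Pinecrest County: $1,306,733.6 × 0.01339 = $17,497.162904
Levies subtotal = $32,655.272664
After credit = $32,655.272664 − $637 = $32,018.272664
Total = $32,018.272664 + $1,048 = $33,066.272664

$33,066.27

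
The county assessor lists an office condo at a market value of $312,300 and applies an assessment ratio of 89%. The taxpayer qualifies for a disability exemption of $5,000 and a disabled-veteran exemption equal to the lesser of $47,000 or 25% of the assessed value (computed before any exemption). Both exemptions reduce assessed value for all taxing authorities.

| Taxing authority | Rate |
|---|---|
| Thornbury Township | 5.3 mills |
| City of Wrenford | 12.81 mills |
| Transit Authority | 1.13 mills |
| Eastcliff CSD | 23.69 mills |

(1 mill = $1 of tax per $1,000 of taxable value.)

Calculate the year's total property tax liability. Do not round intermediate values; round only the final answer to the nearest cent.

Assessed value = $312,300 × 0.89 = $277,947
Disabled-veteran exemption = min($47,000, 25% × $277,947) = min($47,000, $69,486.75) = $47,000 (dollar cap binds)
Taxable value = $277,947 − $5,000 − $47,000 = $225,947
Thornbury Township: $225,947 × 0.0053 = $1,197.5191
City of Wrenford: $225,947 × 0.01281 = $2,894.38107
Transit Authority: $225,947 × 0.00113 = $255.32011
Eastcliff CSD: $225,947 × 0.02369 = $5,352.68443
Total = $9,699.90471

$9,699.90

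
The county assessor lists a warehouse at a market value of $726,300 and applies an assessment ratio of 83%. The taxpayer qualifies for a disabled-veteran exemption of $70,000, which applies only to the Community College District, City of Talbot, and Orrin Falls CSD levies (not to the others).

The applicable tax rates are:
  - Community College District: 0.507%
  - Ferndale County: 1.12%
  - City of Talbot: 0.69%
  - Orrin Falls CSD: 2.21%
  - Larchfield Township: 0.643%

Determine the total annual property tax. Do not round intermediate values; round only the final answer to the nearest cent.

Assessed value = $726,300 × 0.83 = $602,829
Community College District: ($602,829 − $70,000) × 0.00507 = $532,829 × 0.00507 = $2,701.44303
Ferndale County: $602,829 × 0.0112 = $6,751.6848
City of Talbot: ($602,829 − $70,000) × 0.0069 = $532,829 × 0.0069 = $3,676.5201
Orrin Falls CSD: ($602,829 − $70,000) × 0.0221 = $532,829 × 0.0221 = $11,775.5209
Larchfield Township: $602,829 × 0.00643 = $3,876.19047
Total = $28,781.3593

$28,781.36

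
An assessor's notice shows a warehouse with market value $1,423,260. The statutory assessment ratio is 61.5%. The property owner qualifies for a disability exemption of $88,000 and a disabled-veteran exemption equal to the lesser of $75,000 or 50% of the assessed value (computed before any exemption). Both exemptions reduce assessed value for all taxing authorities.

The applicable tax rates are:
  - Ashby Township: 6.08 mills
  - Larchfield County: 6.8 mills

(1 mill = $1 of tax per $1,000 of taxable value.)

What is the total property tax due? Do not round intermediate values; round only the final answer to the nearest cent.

$9,174.49

Assessed value = $1,423,260 × 0.615 = $875,304.9
Disabled-veteran exemption = min($75,000, 50% × $875,304.9) = min($75,000, $437,652.45) = $75,000 (dollar cap binds)
Taxable value = $875,304.9 − $88,000 − $75,000 = $712,304.9
Ashby Township: $712,304.9 × 0.00608 = $4,330.813792
Larchfield County: $712,304.9 × 0.0068 = $4,843.67332
Total = $9,174.487112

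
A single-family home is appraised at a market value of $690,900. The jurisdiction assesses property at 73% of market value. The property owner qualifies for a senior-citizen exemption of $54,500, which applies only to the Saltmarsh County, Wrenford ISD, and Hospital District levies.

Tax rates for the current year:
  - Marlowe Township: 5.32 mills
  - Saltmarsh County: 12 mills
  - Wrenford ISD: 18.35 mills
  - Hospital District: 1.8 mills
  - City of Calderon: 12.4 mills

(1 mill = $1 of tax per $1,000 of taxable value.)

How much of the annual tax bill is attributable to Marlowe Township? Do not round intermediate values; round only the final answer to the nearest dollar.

$2,683

Assessed value = $690,900 × 0.73 = $504,357
Marlowe Township taxable value = $504,357 (exemption does not apply)
Marlowe Township levy = $504,357 × 0.00532 = $2,683.17924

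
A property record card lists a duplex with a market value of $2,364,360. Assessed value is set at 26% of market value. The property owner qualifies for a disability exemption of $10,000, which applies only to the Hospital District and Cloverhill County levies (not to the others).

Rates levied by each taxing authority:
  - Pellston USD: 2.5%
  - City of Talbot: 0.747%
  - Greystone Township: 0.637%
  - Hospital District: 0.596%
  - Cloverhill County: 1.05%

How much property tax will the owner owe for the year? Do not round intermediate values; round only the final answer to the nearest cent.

$33,830.17

Assessed value = $2,364,360 × 0.26 = $614,733.6
Pellston USD: $614,733.6 × 0.025 = $15,368.34
City of Talbot: $614,733.6 × 0.00747 = $4,592.059992
Greystone Township: $614,733.6 × 0.00637 = $3,915.853032
Hospital District: ($614,733.6 − $10,000) × 0.00596 = $604,733.6 × 0.00596 = $3,604.212256
Cloverhill County: ($614,733.6 − $10,000) × 0.0105 = $604,733.6 × 0.0105 = $6,349.7028
Total = $33,830.16808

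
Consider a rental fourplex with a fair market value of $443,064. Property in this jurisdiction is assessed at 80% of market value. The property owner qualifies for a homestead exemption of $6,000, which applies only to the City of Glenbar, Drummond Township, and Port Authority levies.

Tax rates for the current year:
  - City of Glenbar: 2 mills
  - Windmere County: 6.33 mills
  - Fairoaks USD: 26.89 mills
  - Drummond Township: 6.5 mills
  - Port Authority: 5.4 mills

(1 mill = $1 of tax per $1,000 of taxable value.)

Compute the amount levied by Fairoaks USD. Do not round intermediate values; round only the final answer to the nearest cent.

Assessed value = $443,064 × 0.8 = $354,451.2
Fairoaks USD taxable value = $354,451.2 (exemption does not apply)
Fairoaks USD levy = $354,451.2 × 0.02689 = $9,531.192768

$9,531.19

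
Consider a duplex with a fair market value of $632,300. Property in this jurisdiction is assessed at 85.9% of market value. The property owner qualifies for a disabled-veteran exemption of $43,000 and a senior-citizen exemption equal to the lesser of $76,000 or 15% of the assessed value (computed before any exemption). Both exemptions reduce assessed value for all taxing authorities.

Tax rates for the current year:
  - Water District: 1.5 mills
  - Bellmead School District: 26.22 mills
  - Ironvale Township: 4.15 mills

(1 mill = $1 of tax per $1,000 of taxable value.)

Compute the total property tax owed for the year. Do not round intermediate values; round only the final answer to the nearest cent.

$13,517.52

Assessed value = $632,300 × 0.859 = $543,145.7
Senior-citizen exemption = min($76,000, 15% × $543,145.7) = min($76,000, $81,471.855) = $76,000 (dollar cap binds)
Taxable value = $543,145.7 − $43,000 − $76,000 = $424,145.7
Water District: $424,145.7 × 0.0015 = $636.21855
Bellmead School District: $424,145.7 × 0.02622 = $11,121.100254
Ironvale Township: $424,145.7 × 0.00415 = $1,760.204655
Total = $13,517.523459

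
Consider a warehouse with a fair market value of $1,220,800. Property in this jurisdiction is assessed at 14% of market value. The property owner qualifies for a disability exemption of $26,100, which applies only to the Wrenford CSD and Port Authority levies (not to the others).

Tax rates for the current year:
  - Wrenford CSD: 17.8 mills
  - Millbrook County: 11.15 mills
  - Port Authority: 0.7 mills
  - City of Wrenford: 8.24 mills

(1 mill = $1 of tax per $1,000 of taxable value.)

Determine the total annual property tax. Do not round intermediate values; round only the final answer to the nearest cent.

Assessed value = $1,220,800 × 0.14 = $170,912
Wrenford CSD: ($170,912 − $26,100) × 0.0178 = $144,812 × 0.0178 = $2,577.6536
Millbrook County: $170,912 × 0.01115 = $1,905.6688
Port Authority: ($170,912 − $26,100) × 0.0007 = $144,812 × 0.0007 = $101.3684
City of Wrenford: $170,912 × 0.00824 = $1,408.31488
Total = $5,993.00568

$5,993.01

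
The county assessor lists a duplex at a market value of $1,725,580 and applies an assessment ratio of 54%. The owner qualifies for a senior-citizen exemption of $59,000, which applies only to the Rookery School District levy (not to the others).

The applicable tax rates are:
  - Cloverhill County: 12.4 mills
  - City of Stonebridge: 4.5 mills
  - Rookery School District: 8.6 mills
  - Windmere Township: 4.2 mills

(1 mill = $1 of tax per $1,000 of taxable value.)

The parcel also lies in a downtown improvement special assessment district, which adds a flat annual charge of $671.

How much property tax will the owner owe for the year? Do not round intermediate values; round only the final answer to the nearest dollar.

$27,838

Assessed value = $1,725,580 × 0.54 = $931,813.2
Cloverhill County: $931,813.2 × 0.0124 = $11,554.48368
City of Stonebridge: $931,813.2 × 0.0045 = $4,193.1594
Rookery School District: ($931,813.2 − $59,000) × 0.0086 = $872,813.2 × 0.0086 = $7,506.19352
Windmere Township: $931,813.2 × 0.0042 = $3,913.61544
Levies subtotal = $27,167.45204
Total = $27,167.45204 + $671 = $27,838.45204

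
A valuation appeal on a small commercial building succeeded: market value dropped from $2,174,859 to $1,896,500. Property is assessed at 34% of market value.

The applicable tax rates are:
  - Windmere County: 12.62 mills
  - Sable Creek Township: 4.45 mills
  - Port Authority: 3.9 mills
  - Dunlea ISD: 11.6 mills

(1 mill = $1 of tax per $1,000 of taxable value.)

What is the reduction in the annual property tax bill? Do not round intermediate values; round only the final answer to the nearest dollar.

Old assessed value = $2,174,859 × 0.34 = $739,452.06
New assessed value = $1,896,500 × 0.34 = $644,810
Combined rate = 0.01262 + 0.00445 + 0.0039 + 0.0116 = 0.03257
Old tax = $739,452.06 × 0.03257 = $24,083.9535942
New tax = $644,810 × 0.03257 = $21,001.4617
Reduction = $24,083.9535942 − $21,001.4617 = $3,082.4918942

$3,082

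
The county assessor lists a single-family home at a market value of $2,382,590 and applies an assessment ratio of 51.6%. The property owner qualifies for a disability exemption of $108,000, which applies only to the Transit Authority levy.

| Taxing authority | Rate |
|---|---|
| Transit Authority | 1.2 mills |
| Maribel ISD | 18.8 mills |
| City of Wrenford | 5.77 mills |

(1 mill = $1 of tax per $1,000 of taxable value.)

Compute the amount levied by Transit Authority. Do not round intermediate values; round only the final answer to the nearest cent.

Assessed value = $2,382,590 × 0.516 = $1,229,416.44
Transit Authority taxable value = $1,229,416.44 − $108,000 = $1,121,416.44
Transit Authority levy = $1,121,416.44 × 0.0012 = $1,345.699728

$1,345.70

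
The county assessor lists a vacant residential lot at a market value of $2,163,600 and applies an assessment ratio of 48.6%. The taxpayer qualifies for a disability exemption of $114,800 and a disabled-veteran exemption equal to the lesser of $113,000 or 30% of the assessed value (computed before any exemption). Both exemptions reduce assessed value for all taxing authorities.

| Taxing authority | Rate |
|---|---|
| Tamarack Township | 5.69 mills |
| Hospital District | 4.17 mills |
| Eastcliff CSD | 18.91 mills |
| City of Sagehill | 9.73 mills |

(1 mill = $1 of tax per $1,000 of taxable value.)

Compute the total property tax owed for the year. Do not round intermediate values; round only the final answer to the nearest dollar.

$31,713

Assessed value = $2,163,600 × 0.486 = $1,051,509.6
Disabled-veteran exemption = min($113,000, 30% × $1,051,509.6) = min($113,000, $315,452.88) = $113,000 (dollar cap binds)
Taxable value = $1,051,509.6 − $114,800 − $113,000 = $823,709.6
Tamarack Township: $823,709.6 × 0.00569 = $4,686.907624
Hospital District: $823,709.6 × 0.00417 = $3,434.869032
Eastcliff CSD: $823,709.6 × 0.01891 = $15,576.348536
City of Sagehill: $823,709.6 × 0.00973 = $8,014.694408
Total = $31,712.8196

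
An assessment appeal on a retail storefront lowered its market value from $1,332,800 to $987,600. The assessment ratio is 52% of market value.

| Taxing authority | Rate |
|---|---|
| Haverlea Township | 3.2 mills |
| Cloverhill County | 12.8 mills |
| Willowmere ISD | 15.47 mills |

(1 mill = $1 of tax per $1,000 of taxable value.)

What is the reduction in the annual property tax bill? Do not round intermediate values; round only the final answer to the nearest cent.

$5,648.99

Old assessed value = $1,332,800 × 0.52 = $693,056
New assessed value = $987,600 × 0.52 = $513,552
Combined rate = 0.0032 + 0.0128 + 0.01547 = 0.03147
Old tax = $693,056 × 0.03147 = $21,810.47232
New tax = $513,552 × 0.03147 = $16,161.48144
Reduction = $21,810.47232 − $16,161.48144 = $5,648.99088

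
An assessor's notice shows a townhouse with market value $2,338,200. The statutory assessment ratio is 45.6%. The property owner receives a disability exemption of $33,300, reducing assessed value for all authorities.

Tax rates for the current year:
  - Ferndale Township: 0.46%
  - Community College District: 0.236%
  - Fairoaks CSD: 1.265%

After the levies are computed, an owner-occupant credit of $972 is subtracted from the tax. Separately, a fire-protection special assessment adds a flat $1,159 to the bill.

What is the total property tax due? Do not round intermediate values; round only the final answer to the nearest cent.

$20,442.55

Assessed value = $2,338,200 × 0.456 = $1,066,219.2
Taxable value = $1,066,219.2 − $33,300 = $1,032,919.2
Ferndale Township: $1,032,919.2 × 0.0046 = $4,751.42832
Community College District: $1,032,919.2 × 0.00236 = $2,437.689312
Fairoaks CSD: $1,032,919.2 × 0.01265 = $13,066.42788
Levies subtotal = $20,255.545512
After credit = $20,255.545512 − $972 = $19,283.545512
Total = $19,283.545512 + $1,159 = $20,442.545512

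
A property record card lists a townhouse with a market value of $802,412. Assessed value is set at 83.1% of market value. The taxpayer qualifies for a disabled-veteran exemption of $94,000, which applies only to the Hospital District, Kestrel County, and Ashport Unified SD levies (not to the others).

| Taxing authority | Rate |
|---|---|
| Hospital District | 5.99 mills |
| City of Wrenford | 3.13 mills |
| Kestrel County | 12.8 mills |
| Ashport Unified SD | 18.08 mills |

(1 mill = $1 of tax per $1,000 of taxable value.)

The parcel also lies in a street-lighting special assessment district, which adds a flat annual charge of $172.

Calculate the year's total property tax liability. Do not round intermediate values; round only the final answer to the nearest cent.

Assessed value = $802,412 × 0.831 = $666,804.372
Hospital District: ($666,804.372 − $94,000) × 0.00599 = $572,804.372 × 0.00599 = $3,431.09818828
City of Wrenford: $666,804.372 × 0.00313 = $2,087.09768436
Kestrel County: ($666,804.372 − $94,000) × 0.0128 = $572,804.372 × 0.0128 = $7,331.8959616
Ashport Unified SD: ($666,804.372 − $94,000) × 0.01808 = $572,804.372 × 0.01808 = $10,356.30304576
Levies subtotal = $23,206.39488
Total = $23,206.39488 + $172 = $23,378.39488

$23,378.39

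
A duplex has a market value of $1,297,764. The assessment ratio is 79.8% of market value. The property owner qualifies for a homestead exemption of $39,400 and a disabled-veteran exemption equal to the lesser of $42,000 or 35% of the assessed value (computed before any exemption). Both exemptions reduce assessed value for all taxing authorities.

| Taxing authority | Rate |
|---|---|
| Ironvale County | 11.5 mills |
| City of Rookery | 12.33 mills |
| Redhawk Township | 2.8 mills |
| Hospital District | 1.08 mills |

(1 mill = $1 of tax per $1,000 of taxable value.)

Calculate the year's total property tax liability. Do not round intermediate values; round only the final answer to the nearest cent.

$26,441.32

Assessed value = $1,297,764 × 0.798 = $1,035,615.672
Disabled-veteran exemption = min($42,000, 35% × $1,035,615.672) = min($42,000, $362,465.4852) = $42,000 (dollar cap binds)
Taxable value = $1,035,615.672 − $39,400 − $42,000 = $954,215.672
Ironvale County: $954,215.672 × 0.0115 = $10,973.480228
City of Rookery: $954,215.672 × 0.01233 = $11,765.47923576
Redhawk Township: $954,215.672 × 0.0028 = $2,671.8038816
Hospital District: $954,215.672 × 0.00108 = $1,030.55292576
Total = $26,441.31627112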